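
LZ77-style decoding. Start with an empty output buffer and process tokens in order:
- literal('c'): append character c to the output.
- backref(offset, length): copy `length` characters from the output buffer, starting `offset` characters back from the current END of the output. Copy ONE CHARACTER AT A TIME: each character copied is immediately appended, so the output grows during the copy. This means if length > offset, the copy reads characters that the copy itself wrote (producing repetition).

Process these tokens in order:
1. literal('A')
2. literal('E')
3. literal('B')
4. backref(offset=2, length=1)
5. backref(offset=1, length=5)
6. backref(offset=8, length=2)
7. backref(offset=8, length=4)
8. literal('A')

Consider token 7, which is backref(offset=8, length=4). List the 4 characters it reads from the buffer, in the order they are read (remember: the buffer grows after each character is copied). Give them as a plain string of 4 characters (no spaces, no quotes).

Answer: EEEE

Derivation:
Token 1: literal('A'). Output: "A"
Token 2: literal('E'). Output: "AE"
Token 3: literal('B'). Output: "AEB"
Token 4: backref(off=2, len=1). Copied 'E' from pos 1. Output: "AEBE"
Token 5: backref(off=1, len=5) (overlapping!). Copied 'EEEEE' from pos 3. Output: "AEBEEEEEE"
Token 6: backref(off=8, len=2). Copied 'EB' from pos 1. Output: "AEBEEEEEEEB"
Token 7: backref(off=8, len=4). Buffer before: "AEBEEEEEEEB" (len 11)
  byte 1: read out[3]='E', append. Buffer now: "AEBEEEEEEEBE"
  byte 2: read out[4]='E', append. Buffer now: "AEBEEEEEEEBEE"
  byte 3: read out[5]='E', append. Buffer now: "AEBEEEEEEEBEEE"
  byte 4: read out[6]='E', append. Buffer now: "AEBEEEEEEEBEEEE"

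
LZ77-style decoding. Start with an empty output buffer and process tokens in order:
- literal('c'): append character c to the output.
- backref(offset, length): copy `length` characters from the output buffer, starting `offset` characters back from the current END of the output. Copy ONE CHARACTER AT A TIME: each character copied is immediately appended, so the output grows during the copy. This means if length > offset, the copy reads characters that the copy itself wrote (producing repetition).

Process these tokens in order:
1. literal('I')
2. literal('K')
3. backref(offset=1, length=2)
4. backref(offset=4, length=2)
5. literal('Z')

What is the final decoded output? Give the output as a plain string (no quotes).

Answer: IKKKIKZ

Derivation:
Token 1: literal('I'). Output: "I"
Token 2: literal('K'). Output: "IK"
Token 3: backref(off=1, len=2) (overlapping!). Copied 'KK' from pos 1. Output: "IKKK"
Token 4: backref(off=4, len=2). Copied 'IK' from pos 0. Output: "IKKKIK"
Token 5: literal('Z'). Output: "IKKKIKZ"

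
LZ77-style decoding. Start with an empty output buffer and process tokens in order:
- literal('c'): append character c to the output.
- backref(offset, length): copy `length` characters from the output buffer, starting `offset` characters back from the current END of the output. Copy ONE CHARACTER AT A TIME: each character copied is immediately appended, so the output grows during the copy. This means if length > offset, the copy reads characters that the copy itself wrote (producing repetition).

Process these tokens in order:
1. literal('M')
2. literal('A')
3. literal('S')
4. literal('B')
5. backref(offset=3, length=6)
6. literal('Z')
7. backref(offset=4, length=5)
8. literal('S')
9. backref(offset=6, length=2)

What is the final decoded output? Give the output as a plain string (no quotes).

Answer: MASBASBASBZASBZASAS

Derivation:
Token 1: literal('M'). Output: "M"
Token 2: literal('A'). Output: "MA"
Token 3: literal('S'). Output: "MAS"
Token 4: literal('B'). Output: "MASB"
Token 5: backref(off=3, len=6) (overlapping!). Copied 'ASBASB' from pos 1. Output: "MASBASBASB"
Token 6: literal('Z'). Output: "MASBASBASBZ"
Token 7: backref(off=4, len=5) (overlapping!). Copied 'ASBZA' from pos 7. Output: "MASBASBASBZASBZA"
Token 8: literal('S'). Output: "MASBASBASBZASBZAS"
Token 9: backref(off=6, len=2). Copied 'AS' from pos 11. Output: "MASBASBASBZASBZASAS"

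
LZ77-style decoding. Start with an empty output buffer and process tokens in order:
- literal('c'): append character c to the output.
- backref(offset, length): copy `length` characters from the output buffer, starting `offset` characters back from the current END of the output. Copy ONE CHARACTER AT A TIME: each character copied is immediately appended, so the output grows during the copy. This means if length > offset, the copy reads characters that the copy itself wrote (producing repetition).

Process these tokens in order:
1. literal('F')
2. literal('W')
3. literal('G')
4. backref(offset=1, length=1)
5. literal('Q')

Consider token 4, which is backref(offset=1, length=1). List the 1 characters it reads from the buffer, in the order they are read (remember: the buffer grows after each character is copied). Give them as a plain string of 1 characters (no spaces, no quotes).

Answer: G

Derivation:
Token 1: literal('F'). Output: "F"
Token 2: literal('W'). Output: "FW"
Token 3: literal('G'). Output: "FWG"
Token 4: backref(off=1, len=1). Buffer before: "FWG" (len 3)
  byte 1: read out[2]='G', append. Buffer now: "FWGG"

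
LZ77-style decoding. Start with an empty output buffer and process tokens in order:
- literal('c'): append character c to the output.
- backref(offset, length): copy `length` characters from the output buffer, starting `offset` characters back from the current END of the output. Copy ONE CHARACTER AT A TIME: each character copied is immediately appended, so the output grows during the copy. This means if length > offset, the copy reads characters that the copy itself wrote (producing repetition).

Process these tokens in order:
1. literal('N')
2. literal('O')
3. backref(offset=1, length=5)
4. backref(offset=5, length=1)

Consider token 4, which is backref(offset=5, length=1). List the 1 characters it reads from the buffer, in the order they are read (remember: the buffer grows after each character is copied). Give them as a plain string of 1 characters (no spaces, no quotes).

Token 1: literal('N'). Output: "N"
Token 2: literal('O'). Output: "NO"
Token 3: backref(off=1, len=5) (overlapping!). Copied 'OOOOO' from pos 1. Output: "NOOOOOO"
Token 4: backref(off=5, len=1). Buffer before: "NOOOOOO" (len 7)
  byte 1: read out[2]='O', append. Buffer now: "NOOOOOOO"

Answer: O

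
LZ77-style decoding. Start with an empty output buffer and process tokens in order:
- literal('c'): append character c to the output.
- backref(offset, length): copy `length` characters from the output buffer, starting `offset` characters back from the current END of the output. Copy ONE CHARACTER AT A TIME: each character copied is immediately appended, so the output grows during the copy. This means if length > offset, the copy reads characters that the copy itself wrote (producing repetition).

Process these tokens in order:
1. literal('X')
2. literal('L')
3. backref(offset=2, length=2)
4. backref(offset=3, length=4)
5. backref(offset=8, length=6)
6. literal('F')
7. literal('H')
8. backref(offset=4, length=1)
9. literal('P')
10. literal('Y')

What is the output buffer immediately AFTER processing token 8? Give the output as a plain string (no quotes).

Token 1: literal('X'). Output: "X"
Token 2: literal('L'). Output: "XL"
Token 3: backref(off=2, len=2). Copied 'XL' from pos 0. Output: "XLXL"
Token 4: backref(off=3, len=4) (overlapping!). Copied 'LXLL' from pos 1. Output: "XLXLLXLL"
Token 5: backref(off=8, len=6). Copied 'XLXLLX' from pos 0. Output: "XLXLLXLLXLXLLX"
Token 6: literal('F'). Output: "XLXLLXLLXLXLLXF"
Token 7: literal('H'). Output: "XLXLLXLLXLXLLXFH"
Token 8: backref(off=4, len=1). Copied 'L' from pos 12. Output: "XLXLLXLLXLXLLXFHL"

Answer: XLXLLXLLXLXLLXFHL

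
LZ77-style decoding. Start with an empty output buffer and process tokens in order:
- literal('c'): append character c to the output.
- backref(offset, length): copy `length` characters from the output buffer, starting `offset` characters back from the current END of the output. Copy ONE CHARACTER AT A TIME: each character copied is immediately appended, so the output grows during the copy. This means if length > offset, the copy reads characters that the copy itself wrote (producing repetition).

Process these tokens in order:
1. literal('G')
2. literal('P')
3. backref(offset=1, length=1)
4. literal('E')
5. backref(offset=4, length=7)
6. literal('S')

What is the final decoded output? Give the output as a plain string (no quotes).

Token 1: literal('G'). Output: "G"
Token 2: literal('P'). Output: "GP"
Token 3: backref(off=1, len=1). Copied 'P' from pos 1. Output: "GPP"
Token 4: literal('E'). Output: "GPPE"
Token 5: backref(off=4, len=7) (overlapping!). Copied 'GPPEGPP' from pos 0. Output: "GPPEGPPEGPP"
Token 6: literal('S'). Output: "GPPEGPPEGPPS"

Answer: GPPEGPPEGPPS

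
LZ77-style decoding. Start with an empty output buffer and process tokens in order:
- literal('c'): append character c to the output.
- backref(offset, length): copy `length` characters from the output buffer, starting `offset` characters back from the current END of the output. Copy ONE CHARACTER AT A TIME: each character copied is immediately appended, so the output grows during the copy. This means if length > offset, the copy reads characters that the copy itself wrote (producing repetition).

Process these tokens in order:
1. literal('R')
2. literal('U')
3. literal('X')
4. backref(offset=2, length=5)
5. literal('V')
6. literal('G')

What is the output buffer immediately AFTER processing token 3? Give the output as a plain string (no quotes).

Answer: RUX

Derivation:
Token 1: literal('R'). Output: "R"
Token 2: literal('U'). Output: "RU"
Token 3: literal('X'). Output: "RUX"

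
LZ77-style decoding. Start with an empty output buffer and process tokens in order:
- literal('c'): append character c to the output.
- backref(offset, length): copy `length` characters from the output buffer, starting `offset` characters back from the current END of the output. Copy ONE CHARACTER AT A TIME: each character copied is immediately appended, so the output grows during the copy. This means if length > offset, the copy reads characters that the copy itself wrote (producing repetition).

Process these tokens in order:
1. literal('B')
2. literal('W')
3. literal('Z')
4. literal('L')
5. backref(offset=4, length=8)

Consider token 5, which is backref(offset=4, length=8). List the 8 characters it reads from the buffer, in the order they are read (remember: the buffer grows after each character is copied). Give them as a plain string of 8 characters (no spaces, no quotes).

Token 1: literal('B'). Output: "B"
Token 2: literal('W'). Output: "BW"
Token 3: literal('Z'). Output: "BWZ"
Token 4: literal('L'). Output: "BWZL"
Token 5: backref(off=4, len=8). Buffer before: "BWZL" (len 4)
  byte 1: read out[0]='B', append. Buffer now: "BWZLB"
  byte 2: read out[1]='W', append. Buffer now: "BWZLBW"
  byte 3: read out[2]='Z', append. Buffer now: "BWZLBWZ"
  byte 4: read out[3]='L', append. Buffer now: "BWZLBWZL"
  byte 5: read out[4]='B', append. Buffer now: "BWZLBWZLB"
  byte 6: read out[5]='W', append. Buffer now: "BWZLBWZLBW"
  byte 7: read out[6]='Z', append. Buffer now: "BWZLBWZLBWZ"
  byte 8: read out[7]='L', append. Buffer now: "BWZLBWZLBWZL"

Answer: BWZLBWZL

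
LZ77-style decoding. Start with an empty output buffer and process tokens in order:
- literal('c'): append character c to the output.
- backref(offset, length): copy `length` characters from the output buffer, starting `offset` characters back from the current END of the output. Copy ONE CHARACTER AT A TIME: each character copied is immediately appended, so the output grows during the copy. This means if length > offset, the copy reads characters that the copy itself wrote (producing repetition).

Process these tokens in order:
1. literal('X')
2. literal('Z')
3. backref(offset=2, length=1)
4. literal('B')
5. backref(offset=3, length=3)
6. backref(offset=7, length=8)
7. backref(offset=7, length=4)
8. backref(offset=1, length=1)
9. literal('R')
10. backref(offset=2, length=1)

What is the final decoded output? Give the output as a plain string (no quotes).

Answer: XZXBZXBXZXBZXBXZXBZZRZ

Derivation:
Token 1: literal('X'). Output: "X"
Token 2: literal('Z'). Output: "XZ"
Token 3: backref(off=2, len=1). Copied 'X' from pos 0. Output: "XZX"
Token 4: literal('B'). Output: "XZXB"
Token 5: backref(off=3, len=3). Copied 'ZXB' from pos 1. Output: "XZXBZXB"
Token 6: backref(off=7, len=8) (overlapping!). Copied 'XZXBZXBX' from pos 0. Output: "XZXBZXBXZXBZXBX"
Token 7: backref(off=7, len=4). Copied 'ZXBZ' from pos 8. Output: "XZXBZXBXZXBZXBXZXBZ"
Token 8: backref(off=1, len=1). Copied 'Z' from pos 18. Output: "XZXBZXBXZXBZXBXZXBZZ"
Token 9: literal('R'). Output: "XZXBZXBXZXBZXBXZXBZZR"
Token 10: backref(off=2, len=1). Copied 'Z' from pos 19. Output: "XZXBZXBXZXBZXBXZXBZZRZ"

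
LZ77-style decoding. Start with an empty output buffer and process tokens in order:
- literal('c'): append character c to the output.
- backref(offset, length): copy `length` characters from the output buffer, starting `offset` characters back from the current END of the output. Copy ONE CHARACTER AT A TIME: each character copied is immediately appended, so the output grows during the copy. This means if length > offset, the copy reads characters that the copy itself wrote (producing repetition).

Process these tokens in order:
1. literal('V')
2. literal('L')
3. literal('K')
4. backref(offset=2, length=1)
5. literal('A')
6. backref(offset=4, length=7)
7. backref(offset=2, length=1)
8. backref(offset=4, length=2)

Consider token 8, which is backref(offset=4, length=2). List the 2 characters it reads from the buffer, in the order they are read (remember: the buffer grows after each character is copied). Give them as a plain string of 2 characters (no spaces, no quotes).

Token 1: literal('V'). Output: "V"
Token 2: literal('L'). Output: "VL"
Token 3: literal('K'). Output: "VLK"
Token 4: backref(off=2, len=1). Copied 'L' from pos 1. Output: "VLKL"
Token 5: literal('A'). Output: "VLKLA"
Token 6: backref(off=4, len=7) (overlapping!). Copied 'LKLALKL' from pos 1. Output: "VLKLALKLALKL"
Token 7: backref(off=2, len=1). Copied 'K' from pos 10. Output: "VLKLALKLALKLK"
Token 8: backref(off=4, len=2). Buffer before: "VLKLALKLALKLK" (len 13)
  byte 1: read out[9]='L', append. Buffer now: "VLKLALKLALKLKL"
  byte 2: read out[10]='K', append. Buffer now: "VLKLALKLALKLKLK"

Answer: LK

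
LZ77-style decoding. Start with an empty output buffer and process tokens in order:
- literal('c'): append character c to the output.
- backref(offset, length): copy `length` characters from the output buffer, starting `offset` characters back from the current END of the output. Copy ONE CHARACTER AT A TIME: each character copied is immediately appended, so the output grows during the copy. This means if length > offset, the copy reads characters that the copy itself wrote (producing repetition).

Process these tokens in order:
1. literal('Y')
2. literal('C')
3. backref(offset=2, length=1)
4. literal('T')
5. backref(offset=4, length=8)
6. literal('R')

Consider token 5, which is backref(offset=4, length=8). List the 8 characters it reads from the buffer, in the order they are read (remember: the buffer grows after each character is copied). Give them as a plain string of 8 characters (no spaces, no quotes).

Answer: YCYTYCYT

Derivation:
Token 1: literal('Y'). Output: "Y"
Token 2: literal('C'). Output: "YC"
Token 3: backref(off=2, len=1). Copied 'Y' from pos 0. Output: "YCY"
Token 4: literal('T'). Output: "YCYT"
Token 5: backref(off=4, len=8). Buffer before: "YCYT" (len 4)
  byte 1: read out[0]='Y', append. Buffer now: "YCYTY"
  byte 2: read out[1]='C', append. Buffer now: "YCYTYC"
  byte 3: read out[2]='Y', append. Buffer now: "YCYTYCY"
  byte 4: read out[3]='T', append. Buffer now: "YCYTYCYT"
  byte 5: read out[4]='Y', append. Buffer now: "YCYTYCYTY"
  byte 6: read out[5]='C', append. Buffer now: "YCYTYCYTYC"
  byte 7: read out[6]='Y', append. Buffer now: "YCYTYCYTYCY"
  byte 8: read out[7]='T', append. Buffer now: "YCYTYCYTYCYT"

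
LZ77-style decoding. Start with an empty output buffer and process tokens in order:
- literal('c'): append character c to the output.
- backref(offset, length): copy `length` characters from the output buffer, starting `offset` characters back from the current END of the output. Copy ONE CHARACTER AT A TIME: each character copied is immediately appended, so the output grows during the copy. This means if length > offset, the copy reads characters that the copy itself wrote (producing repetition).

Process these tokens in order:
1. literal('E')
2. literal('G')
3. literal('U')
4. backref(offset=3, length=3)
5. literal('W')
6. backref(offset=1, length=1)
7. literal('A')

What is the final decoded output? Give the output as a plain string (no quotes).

Token 1: literal('E'). Output: "E"
Token 2: literal('G'). Output: "EG"
Token 3: literal('U'). Output: "EGU"
Token 4: backref(off=3, len=3). Copied 'EGU' from pos 0. Output: "EGUEGU"
Token 5: literal('W'). Output: "EGUEGUW"
Token 6: backref(off=1, len=1). Copied 'W' from pos 6. Output: "EGUEGUWW"
Token 7: literal('A'). Output: "EGUEGUWWA"

Answer: EGUEGUWWA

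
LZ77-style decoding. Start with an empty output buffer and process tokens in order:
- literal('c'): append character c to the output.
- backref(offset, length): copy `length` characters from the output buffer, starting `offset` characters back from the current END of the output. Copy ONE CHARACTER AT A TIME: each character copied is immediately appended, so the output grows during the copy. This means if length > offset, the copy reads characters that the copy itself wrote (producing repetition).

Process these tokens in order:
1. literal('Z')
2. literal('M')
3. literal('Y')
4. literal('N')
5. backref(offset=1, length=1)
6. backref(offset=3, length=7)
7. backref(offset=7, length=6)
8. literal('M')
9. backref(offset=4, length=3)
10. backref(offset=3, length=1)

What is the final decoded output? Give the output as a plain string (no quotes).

Answer: ZMYNNYNNYNNYYNNYNNMYNNY

Derivation:
Token 1: literal('Z'). Output: "Z"
Token 2: literal('M'). Output: "ZM"
Token 3: literal('Y'). Output: "ZMY"
Token 4: literal('N'). Output: "ZMYN"
Token 5: backref(off=1, len=1). Copied 'N' from pos 3. Output: "ZMYNN"
Token 6: backref(off=3, len=7) (overlapping!). Copied 'YNNYNNY' from pos 2. Output: "ZMYNNYNNYNNY"
Token 7: backref(off=7, len=6). Copied 'YNNYNN' from pos 5. Output: "ZMYNNYNNYNNYYNNYNN"
Token 8: literal('M'). Output: "ZMYNNYNNYNNYYNNYNNM"
Token 9: backref(off=4, len=3). Copied 'YNN' from pos 15. Output: "ZMYNNYNNYNNYYNNYNNMYNN"
Token 10: backref(off=3, len=1). Copied 'Y' from pos 19. Output: "ZMYNNYNNYNNYYNNYNNMYNNY"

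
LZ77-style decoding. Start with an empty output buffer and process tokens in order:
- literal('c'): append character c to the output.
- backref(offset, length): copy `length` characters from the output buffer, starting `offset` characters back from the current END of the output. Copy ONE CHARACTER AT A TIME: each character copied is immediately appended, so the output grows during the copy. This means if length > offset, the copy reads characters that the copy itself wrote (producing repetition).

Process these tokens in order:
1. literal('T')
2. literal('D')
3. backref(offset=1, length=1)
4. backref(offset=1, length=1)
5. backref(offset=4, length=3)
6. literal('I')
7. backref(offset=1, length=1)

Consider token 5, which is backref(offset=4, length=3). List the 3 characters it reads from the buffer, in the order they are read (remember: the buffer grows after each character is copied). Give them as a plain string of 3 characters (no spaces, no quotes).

Answer: TDD

Derivation:
Token 1: literal('T'). Output: "T"
Token 2: literal('D'). Output: "TD"
Token 3: backref(off=1, len=1). Copied 'D' from pos 1. Output: "TDD"
Token 4: backref(off=1, len=1). Copied 'D' from pos 2. Output: "TDDD"
Token 5: backref(off=4, len=3). Buffer before: "TDDD" (len 4)
  byte 1: read out[0]='T', append. Buffer now: "TDDDT"
  byte 2: read out[1]='D', append. Buffer now: "TDDDTD"
  byte 3: read out[2]='D', append. Buffer now: "TDDDTDD"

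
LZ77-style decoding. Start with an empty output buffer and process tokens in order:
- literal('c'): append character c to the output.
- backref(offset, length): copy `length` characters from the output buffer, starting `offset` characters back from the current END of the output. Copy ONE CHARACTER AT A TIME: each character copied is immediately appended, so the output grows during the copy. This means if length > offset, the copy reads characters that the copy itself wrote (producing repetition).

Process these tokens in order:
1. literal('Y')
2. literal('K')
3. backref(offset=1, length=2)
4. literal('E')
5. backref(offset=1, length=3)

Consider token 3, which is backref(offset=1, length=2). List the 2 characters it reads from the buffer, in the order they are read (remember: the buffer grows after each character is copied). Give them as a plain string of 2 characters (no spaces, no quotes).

Answer: KK

Derivation:
Token 1: literal('Y'). Output: "Y"
Token 2: literal('K'). Output: "YK"
Token 3: backref(off=1, len=2). Buffer before: "YK" (len 2)
  byte 1: read out[1]='K', append. Buffer now: "YKK"
  byte 2: read out[2]='K', append. Buffer now: "YKKK"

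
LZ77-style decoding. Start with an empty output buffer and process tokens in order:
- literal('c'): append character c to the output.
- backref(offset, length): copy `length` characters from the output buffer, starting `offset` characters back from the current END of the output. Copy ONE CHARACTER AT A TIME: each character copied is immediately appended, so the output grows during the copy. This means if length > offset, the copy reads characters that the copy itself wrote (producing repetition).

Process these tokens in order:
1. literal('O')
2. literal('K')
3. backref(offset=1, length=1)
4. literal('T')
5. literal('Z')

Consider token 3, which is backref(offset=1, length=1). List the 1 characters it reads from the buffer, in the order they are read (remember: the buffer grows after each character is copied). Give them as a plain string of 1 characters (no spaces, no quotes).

Answer: K

Derivation:
Token 1: literal('O'). Output: "O"
Token 2: literal('K'). Output: "OK"
Token 3: backref(off=1, len=1). Buffer before: "OK" (len 2)
  byte 1: read out[1]='K', append. Buffer now: "OKK"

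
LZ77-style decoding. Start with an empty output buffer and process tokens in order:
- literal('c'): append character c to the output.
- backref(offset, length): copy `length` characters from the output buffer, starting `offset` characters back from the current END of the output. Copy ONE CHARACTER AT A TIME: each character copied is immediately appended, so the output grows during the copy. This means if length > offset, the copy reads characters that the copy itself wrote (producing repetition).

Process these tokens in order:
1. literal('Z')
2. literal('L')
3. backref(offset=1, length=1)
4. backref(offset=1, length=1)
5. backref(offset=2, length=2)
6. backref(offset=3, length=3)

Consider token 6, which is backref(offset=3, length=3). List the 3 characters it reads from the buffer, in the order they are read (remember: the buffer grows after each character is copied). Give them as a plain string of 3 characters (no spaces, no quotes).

Token 1: literal('Z'). Output: "Z"
Token 2: literal('L'). Output: "ZL"
Token 3: backref(off=1, len=1). Copied 'L' from pos 1. Output: "ZLL"
Token 4: backref(off=1, len=1). Copied 'L' from pos 2. Output: "ZLLL"
Token 5: backref(off=2, len=2). Copied 'LL' from pos 2. Output: "ZLLLLL"
Token 6: backref(off=3, len=3). Buffer before: "ZLLLLL" (len 6)
  byte 1: read out[3]='L', append. Buffer now: "ZLLLLLL"
  byte 2: read out[4]='L', append. Buffer now: "ZLLLLLLL"
  byte 3: read out[5]='L', append. Buffer now: "ZLLLLLLLL"

Answer: LLL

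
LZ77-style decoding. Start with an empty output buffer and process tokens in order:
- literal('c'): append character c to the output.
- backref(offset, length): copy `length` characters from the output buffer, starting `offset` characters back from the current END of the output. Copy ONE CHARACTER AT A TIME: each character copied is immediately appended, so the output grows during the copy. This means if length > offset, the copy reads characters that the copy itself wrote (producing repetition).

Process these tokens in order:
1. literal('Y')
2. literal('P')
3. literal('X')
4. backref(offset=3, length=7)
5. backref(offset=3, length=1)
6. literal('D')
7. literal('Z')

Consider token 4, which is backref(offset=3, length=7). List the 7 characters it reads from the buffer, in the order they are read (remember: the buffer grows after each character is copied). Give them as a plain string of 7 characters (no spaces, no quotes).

Answer: YPXYPXY

Derivation:
Token 1: literal('Y'). Output: "Y"
Token 2: literal('P'). Output: "YP"
Token 3: literal('X'). Output: "YPX"
Token 4: backref(off=3, len=7). Buffer before: "YPX" (len 3)
  byte 1: read out[0]='Y', append. Buffer now: "YPXY"
  byte 2: read out[1]='P', append. Buffer now: "YPXYP"
  byte 3: read out[2]='X', append. Buffer now: "YPXYPX"
  byte 4: read out[3]='Y', append. Buffer now: "YPXYPXY"
  byte 5: read out[4]='P', append. Buffer now: "YPXYPXYP"
  byte 6: read out[5]='X', append. Buffer now: "YPXYPXYPX"
  byte 7: read out[6]='Y', append. Buffer now: "YPXYPXYPXY"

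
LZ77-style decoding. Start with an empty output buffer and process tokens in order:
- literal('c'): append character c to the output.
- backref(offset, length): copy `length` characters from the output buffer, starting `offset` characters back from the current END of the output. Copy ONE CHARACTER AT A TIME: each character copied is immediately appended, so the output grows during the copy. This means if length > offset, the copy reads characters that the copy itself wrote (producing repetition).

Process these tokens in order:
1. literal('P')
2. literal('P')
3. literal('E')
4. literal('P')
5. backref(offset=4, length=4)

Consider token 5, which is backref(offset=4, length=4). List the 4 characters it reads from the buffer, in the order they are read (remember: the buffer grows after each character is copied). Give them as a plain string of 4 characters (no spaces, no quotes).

Answer: PPEP

Derivation:
Token 1: literal('P'). Output: "P"
Token 2: literal('P'). Output: "PP"
Token 3: literal('E'). Output: "PPE"
Token 4: literal('P'). Output: "PPEP"
Token 5: backref(off=4, len=4). Buffer before: "PPEP" (len 4)
  byte 1: read out[0]='P', append. Buffer now: "PPEPP"
  byte 2: read out[1]='P', append. Buffer now: "PPEPPP"
  byte 3: read out[2]='E', append. Buffer now: "PPEPPPE"
  byte 4: read out[3]='P', append. Buffer now: "PPEPPPEP"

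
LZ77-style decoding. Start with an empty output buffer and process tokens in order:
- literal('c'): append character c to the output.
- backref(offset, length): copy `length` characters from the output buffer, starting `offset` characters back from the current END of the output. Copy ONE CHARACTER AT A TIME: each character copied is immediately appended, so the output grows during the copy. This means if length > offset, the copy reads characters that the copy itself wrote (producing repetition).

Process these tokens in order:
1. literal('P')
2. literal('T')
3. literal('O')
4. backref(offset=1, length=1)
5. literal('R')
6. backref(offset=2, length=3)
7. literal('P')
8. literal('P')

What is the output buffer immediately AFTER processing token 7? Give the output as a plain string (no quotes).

Answer: PTOOROROP

Derivation:
Token 1: literal('P'). Output: "P"
Token 2: literal('T'). Output: "PT"
Token 3: literal('O'). Output: "PTO"
Token 4: backref(off=1, len=1). Copied 'O' from pos 2. Output: "PTOO"
Token 5: literal('R'). Output: "PTOOR"
Token 6: backref(off=2, len=3) (overlapping!). Copied 'ORO' from pos 3. Output: "PTOORORO"
Token 7: literal('P'). Output: "PTOOROROP"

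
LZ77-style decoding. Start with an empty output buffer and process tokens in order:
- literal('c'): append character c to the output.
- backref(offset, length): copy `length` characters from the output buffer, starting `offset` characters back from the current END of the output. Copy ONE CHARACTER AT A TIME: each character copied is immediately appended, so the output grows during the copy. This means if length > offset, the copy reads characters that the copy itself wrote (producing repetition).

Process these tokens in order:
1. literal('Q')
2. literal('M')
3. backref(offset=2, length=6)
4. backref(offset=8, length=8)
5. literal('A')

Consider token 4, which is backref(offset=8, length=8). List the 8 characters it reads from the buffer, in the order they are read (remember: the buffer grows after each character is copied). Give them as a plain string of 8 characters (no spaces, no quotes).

Answer: QMQMQMQM

Derivation:
Token 1: literal('Q'). Output: "Q"
Token 2: literal('M'). Output: "QM"
Token 3: backref(off=2, len=6) (overlapping!). Copied 'QMQMQM' from pos 0. Output: "QMQMQMQM"
Token 4: backref(off=8, len=8). Buffer before: "QMQMQMQM" (len 8)
  byte 1: read out[0]='Q', append. Buffer now: "QMQMQMQMQ"
  byte 2: read out[1]='M', append. Buffer now: "QMQMQMQMQM"
  byte 3: read out[2]='Q', append. Buffer now: "QMQMQMQMQMQ"
  byte 4: read out[3]='M', append. Buffer now: "QMQMQMQMQMQM"
  byte 5: read out[4]='Q', append. Buffer now: "QMQMQMQMQMQMQ"
  byte 6: read out[5]='M', append. Buffer now: "QMQMQMQMQMQMQM"
  byte 7: read out[6]='Q', append. Buffer now: "QMQMQMQMQMQMQMQ"
  byte 8: read out[7]='M', append. Buffer now: "QMQMQMQMQMQMQMQM"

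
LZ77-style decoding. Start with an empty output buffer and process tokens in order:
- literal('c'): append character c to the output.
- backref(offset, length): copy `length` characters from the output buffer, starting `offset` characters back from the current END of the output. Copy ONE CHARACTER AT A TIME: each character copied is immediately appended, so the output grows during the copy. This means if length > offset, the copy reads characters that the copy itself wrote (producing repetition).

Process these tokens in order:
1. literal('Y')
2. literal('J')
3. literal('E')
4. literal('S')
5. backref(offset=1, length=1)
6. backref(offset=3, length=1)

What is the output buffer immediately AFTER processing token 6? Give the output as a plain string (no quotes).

Answer: YJESSE

Derivation:
Token 1: literal('Y'). Output: "Y"
Token 2: literal('J'). Output: "YJ"
Token 3: literal('E'). Output: "YJE"
Token 4: literal('S'). Output: "YJES"
Token 5: backref(off=1, len=1). Copied 'S' from pos 3. Output: "YJESS"
Token 6: backref(off=3, len=1). Copied 'E' from pos 2. Output: "YJESSE"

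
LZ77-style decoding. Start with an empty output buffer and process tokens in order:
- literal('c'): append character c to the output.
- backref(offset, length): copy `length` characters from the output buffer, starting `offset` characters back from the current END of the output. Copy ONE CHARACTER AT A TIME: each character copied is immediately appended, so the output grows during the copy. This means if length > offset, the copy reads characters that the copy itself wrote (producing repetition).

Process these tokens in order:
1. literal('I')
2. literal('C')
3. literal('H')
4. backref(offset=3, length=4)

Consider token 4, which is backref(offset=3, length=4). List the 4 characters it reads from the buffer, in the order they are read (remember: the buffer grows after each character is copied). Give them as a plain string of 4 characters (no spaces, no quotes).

Answer: ICHI

Derivation:
Token 1: literal('I'). Output: "I"
Token 2: literal('C'). Output: "IC"
Token 3: literal('H'). Output: "ICH"
Token 4: backref(off=3, len=4). Buffer before: "ICH" (len 3)
  byte 1: read out[0]='I', append. Buffer now: "ICHI"
  byte 2: read out[1]='C', append. Buffer now: "ICHIC"
  byte 3: read out[2]='H', append. Buffer now: "ICHICH"
  byte 4: read out[3]='I', append. Buffer now: "ICHICHI"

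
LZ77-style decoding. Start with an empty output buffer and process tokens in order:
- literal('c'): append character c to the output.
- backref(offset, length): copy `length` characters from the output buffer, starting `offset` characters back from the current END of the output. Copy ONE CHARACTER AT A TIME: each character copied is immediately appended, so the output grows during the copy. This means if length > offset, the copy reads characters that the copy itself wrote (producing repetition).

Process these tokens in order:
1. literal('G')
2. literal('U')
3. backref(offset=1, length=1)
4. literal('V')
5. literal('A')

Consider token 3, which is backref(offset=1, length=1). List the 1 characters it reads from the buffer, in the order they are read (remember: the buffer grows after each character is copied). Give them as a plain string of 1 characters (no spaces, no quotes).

Token 1: literal('G'). Output: "G"
Token 2: literal('U'). Output: "GU"
Token 3: backref(off=1, len=1). Buffer before: "GU" (len 2)
  byte 1: read out[1]='U', append. Buffer now: "GUU"

Answer: U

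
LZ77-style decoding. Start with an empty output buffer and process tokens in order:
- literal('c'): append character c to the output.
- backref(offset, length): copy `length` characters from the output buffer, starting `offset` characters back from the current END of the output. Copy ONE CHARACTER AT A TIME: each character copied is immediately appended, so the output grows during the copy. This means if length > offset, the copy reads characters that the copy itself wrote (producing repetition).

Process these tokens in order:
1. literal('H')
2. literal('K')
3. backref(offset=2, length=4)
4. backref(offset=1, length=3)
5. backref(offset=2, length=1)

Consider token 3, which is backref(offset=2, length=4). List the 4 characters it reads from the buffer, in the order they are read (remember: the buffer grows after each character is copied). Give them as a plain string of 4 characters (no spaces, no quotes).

Token 1: literal('H'). Output: "H"
Token 2: literal('K'). Output: "HK"
Token 3: backref(off=2, len=4). Buffer before: "HK" (len 2)
  byte 1: read out[0]='H', append. Buffer now: "HKH"
  byte 2: read out[1]='K', append. Buffer now: "HKHK"
  byte 3: read out[2]='H', append. Buffer now: "HKHKH"
  byte 4: read out[3]='K', append. Buffer now: "HKHKHK"

Answer: HKHK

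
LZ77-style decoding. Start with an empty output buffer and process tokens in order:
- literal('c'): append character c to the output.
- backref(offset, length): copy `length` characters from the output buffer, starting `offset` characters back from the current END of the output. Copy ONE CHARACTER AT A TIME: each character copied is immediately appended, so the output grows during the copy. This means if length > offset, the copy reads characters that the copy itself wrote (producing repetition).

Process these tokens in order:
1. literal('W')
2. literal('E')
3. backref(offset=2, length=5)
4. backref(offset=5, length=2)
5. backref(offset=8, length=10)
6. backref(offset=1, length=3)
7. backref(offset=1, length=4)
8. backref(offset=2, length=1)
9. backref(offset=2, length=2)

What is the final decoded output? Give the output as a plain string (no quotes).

Answer: WEWEWEWWEEWEWEWWEEWWWWWWWWWWW

Derivation:
Token 1: literal('W'). Output: "W"
Token 2: literal('E'). Output: "WE"
Token 3: backref(off=2, len=5) (overlapping!). Copied 'WEWEW' from pos 0. Output: "WEWEWEW"
Token 4: backref(off=5, len=2). Copied 'WE' from pos 2. Output: "WEWEWEWWE"
Token 5: backref(off=8, len=10) (overlapping!). Copied 'EWEWEWWEEW' from pos 1. Output: "WEWEWEWWEEWEWEWWEEW"
Token 6: backref(off=1, len=3) (overlapping!). Copied 'WWW' from pos 18. Output: "WEWEWEWWEEWEWEWWEEWWWW"
Token 7: backref(off=1, len=4) (overlapping!). Copied 'WWWW' from pos 21. Output: "WEWEWEWWEEWEWEWWEEWWWWWWWW"
Token 8: backref(off=2, len=1). Copied 'W' from pos 24. Output: "WEWEWEWWEEWEWEWWEEWWWWWWWWW"
Token 9: backref(off=2, len=2). Copied 'WW' from pos 25. Output: "WEWEWEWWEEWEWEWWEEWWWWWWWWWWW"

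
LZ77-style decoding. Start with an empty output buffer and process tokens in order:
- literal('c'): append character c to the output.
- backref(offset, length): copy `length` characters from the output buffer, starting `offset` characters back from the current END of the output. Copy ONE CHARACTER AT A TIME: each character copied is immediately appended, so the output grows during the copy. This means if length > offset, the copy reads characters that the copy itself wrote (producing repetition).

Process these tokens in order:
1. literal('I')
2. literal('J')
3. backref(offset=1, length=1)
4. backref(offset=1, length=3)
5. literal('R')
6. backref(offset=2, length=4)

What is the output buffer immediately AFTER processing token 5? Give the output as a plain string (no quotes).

Token 1: literal('I'). Output: "I"
Token 2: literal('J'). Output: "IJ"
Token 3: backref(off=1, len=1). Copied 'J' from pos 1. Output: "IJJ"
Token 4: backref(off=1, len=3) (overlapping!). Copied 'JJJ' from pos 2. Output: "IJJJJJ"
Token 5: literal('R'). Output: "IJJJJJR"

Answer: IJJJJJR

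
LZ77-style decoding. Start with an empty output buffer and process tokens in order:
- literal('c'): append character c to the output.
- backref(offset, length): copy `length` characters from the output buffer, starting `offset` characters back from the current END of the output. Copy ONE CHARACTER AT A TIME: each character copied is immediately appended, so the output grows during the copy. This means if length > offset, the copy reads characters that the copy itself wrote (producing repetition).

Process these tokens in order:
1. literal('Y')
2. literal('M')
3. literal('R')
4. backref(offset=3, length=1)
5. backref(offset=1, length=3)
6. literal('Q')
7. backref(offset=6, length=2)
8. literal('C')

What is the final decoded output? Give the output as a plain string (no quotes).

Token 1: literal('Y'). Output: "Y"
Token 2: literal('M'). Output: "YM"
Token 3: literal('R'). Output: "YMR"
Token 4: backref(off=3, len=1). Copied 'Y' from pos 0. Output: "YMRY"
Token 5: backref(off=1, len=3) (overlapping!). Copied 'YYY' from pos 3. Output: "YMRYYYY"
Token 6: literal('Q'). Output: "YMRYYYYQ"
Token 7: backref(off=6, len=2). Copied 'RY' from pos 2. Output: "YMRYYYYQRY"
Token 8: literal('C'). Output: "YMRYYYYQRYC"

Answer: YMRYYYYQRYC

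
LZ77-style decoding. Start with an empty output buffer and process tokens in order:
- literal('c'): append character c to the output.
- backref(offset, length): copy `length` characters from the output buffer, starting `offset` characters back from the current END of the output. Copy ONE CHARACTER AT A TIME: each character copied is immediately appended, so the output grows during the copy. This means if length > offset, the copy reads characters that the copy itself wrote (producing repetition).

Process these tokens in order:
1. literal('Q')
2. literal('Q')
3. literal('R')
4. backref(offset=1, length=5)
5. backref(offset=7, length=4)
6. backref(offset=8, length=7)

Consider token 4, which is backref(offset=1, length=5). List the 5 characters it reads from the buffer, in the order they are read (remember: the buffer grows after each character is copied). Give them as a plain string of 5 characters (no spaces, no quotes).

Answer: RRRRR

Derivation:
Token 1: literal('Q'). Output: "Q"
Token 2: literal('Q'). Output: "QQ"
Token 3: literal('R'). Output: "QQR"
Token 4: backref(off=1, len=5). Buffer before: "QQR" (len 3)
  byte 1: read out[2]='R', append. Buffer now: "QQRR"
  byte 2: read out[3]='R', append. Buffer now: "QQRRR"
  byte 3: read out[4]='R', append. Buffer now: "QQRRRR"
  byte 4: read out[5]='R', append. Buffer now: "QQRRRRR"
  byte 5: read out[6]='R', append. Buffer now: "QQRRRRRR"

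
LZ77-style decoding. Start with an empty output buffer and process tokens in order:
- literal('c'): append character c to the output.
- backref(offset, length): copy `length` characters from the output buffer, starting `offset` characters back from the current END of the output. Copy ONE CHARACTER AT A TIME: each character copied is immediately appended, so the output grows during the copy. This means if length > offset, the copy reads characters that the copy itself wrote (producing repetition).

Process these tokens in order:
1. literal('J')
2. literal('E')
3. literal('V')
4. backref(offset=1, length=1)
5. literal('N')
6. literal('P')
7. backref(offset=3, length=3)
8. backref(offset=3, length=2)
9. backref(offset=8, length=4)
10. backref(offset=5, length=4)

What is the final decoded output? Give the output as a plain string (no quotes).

Answer: JEVVNPVNPVNVNPVNVNP

Derivation:
Token 1: literal('J'). Output: "J"
Token 2: literal('E'). Output: "JE"
Token 3: literal('V'). Output: "JEV"
Token 4: backref(off=1, len=1). Copied 'V' from pos 2. Output: "JEVV"
Token 5: literal('N'). Output: "JEVVN"
Token 6: literal('P'). Output: "JEVVNP"
Token 7: backref(off=3, len=3). Copied 'VNP' from pos 3. Output: "JEVVNPVNP"
Token 8: backref(off=3, len=2). Copied 'VN' from pos 6. Output: "JEVVNPVNPVN"
Token 9: backref(off=8, len=4). Copied 'VNPV' from pos 3. Output: "JEVVNPVNPVNVNPV"
Token 10: backref(off=5, len=4). Copied 'NVNP' from pos 10. Output: "JEVVNPVNPVNVNPVNVNP"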